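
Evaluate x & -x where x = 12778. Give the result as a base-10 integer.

x = 11000111101010 = 12778
-x (two's complement) = …00111000010110
AND   = 00000000000010 = 2
(x & -x isolates the lowest set bit of x.)

2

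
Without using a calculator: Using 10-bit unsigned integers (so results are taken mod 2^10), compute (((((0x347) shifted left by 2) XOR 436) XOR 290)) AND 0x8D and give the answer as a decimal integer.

136

0x347 = 1101000111
→ shifted left by 2 (mod 2^10) → 0100011100 = 284
436 = 0110110100
→ XOR → 0010101000 = 168
290 = 0100100010
→ XOR → 0110001010 = 394
0x8D = 0010001101
→ AND → 0010001000 = 136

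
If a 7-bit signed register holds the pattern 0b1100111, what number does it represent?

-25

pattern = 1100111 (MSB is 1 ⇒ negative)
Invert: 0011000, add 1 → 0011001 = 25, so the value is -25.
(Equivalently: 103 - 2^7 = 103 - 128 = -25.)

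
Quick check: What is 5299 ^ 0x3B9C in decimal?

5299 = 01010010110011
0x3B9C = 11101110011100
XOR → 10111100101111 = 12079

12079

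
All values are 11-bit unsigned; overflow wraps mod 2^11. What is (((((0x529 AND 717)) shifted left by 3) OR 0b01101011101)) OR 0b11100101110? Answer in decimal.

1919

0x529 = 10100101001
717 = 01011001101
→ AND → 00000001001 = 9
→ shifted left by 3 (mod 2^11) → 00001001000 = 72
0b01101011101 = 01101011101
→ OR → 01101011101 = 861
0b11100101110 = 11100101110
→ OR → 11101111111 = 1919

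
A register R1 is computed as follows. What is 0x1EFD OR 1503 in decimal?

0x1EFD = 1111011111101
1503 = 0010111011111
 OR → 1111111111111 = 8191

8191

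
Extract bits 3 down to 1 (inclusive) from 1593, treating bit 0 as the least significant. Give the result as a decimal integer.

4

v = 00011000111001
Shift right by 1: 0001100011100
Mask low 3 bits: 100 = 4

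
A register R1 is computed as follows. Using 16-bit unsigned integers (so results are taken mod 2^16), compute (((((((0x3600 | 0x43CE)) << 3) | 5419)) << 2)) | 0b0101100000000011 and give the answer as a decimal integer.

65007

0x3600 = 0011011000000000
0x43CE = 0100001111001110
→ | → 0111011111001110 = 30670
→ << 3 (mod 2^16) → 1011111001110000 = 48752
5419 = 0001010100101011
→ | → 1011111101111011 = 49019
→ << 2 (mod 2^16) → 1111110111101100 = 65004
0b0101100000000011 = 0101100000000011
→ | → 1111110111101111 = 65007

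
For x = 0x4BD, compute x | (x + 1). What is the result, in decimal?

x = 10010111101 = 1213
x + 1 = 10010111110
OR    = 10010111111 = 1215
(x | (x + 1) sets the lowest cleared bit.)

1215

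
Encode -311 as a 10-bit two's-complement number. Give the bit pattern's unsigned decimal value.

311 in 10 bits: 0100110111
Invert: 1011001000
Add 1:  1011001001 = 713
(Check: 2^10 - 311 = 1024 - 311 = 713.)

713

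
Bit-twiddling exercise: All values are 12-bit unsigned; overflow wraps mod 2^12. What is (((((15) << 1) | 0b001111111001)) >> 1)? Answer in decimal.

511

15 = 000000001111
→ << 1 (mod 2^12) → 000000011110 = 30
0b001111111001 = 001111111001
→ | → 001111111111 = 1023
→ >> 1 → 000111111111 = 511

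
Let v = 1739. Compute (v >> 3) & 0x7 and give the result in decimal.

v = 011011001011
Shift right by 3: 011011001
Mask low 3 bits: 001 = 1

1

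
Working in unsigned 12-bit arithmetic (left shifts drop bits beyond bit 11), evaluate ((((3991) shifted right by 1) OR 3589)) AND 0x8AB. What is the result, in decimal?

2187

3991 = 111110010111
→ shifted right by 1 → 011111001011 = 1995
3589 = 111000000101
→ OR → 111111001111 = 4047
0x8AB = 100010101011
→ AND → 100010001011 = 2187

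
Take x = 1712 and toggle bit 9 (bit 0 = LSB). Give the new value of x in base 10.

x = 11010110000
bit 9 is currently 1; toggle it via x ^ (1 << 9) = x ^ 512
→ 10010110000 = 1200

1200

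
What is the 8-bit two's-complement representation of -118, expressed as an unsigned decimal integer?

118 in 8 bits: 01110110
Invert: 10001001
Add 1:  10001010 = 138
(Check: 2^8 - 118 = 256 - 118 = 138.)

138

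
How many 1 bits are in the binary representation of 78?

4

78 = 1001110
Count the 1s: 1 + 1 + 1 + 1 = 4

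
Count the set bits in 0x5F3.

8

0x5F3 = 10111110011
Count the 1s: 1 + 1 + 1 + 1 + 1 + 1 + 1 + 1 = 8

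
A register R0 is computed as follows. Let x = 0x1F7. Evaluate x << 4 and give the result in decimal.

8048

0x1F7 = 0000111110111
shift left by 4 → 1111101110000 = 8048
(equivalently, 503 × 2^4 = 503 × 16)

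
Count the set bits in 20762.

6

20762 = 101000100011010
Count the 1s: 1 + 1 + 1 + 1 + 1 + 1 = 6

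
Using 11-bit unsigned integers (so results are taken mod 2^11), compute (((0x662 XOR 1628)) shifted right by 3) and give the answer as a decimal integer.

0x662 = 11001100010
1628 = 11001011100
→ XOR → 00000111110 = 62
→ shifted right by 3 → 00000000111 = 7

7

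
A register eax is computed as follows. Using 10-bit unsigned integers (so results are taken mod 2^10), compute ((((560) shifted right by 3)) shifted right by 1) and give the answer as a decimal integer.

35

560 = 1000110000
→ shifted right by 3 → 0001000110 = 70
→ shifted right by 1 → 0000100011 = 35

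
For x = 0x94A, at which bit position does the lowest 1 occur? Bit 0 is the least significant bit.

1

0x94A = 100101001010
Trailing zeros: 1, so the lowest set bit is bit 1 (value 2).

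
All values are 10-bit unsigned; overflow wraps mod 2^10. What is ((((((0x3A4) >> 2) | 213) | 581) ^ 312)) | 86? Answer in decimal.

0x3A4 = 1110100100
→ >> 2 → 0011101001 = 233
213 = 0011010101
→ | → 0011111101 = 253
581 = 1001000101
→ | → 1011111101 = 765
312 = 0100111000
→ ^ → 1111000101 = 965
86 = 0001010110
→ | → 1111010111 = 983

983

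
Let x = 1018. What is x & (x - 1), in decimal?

x = 1111111010 = 1018
x - 1 = 1111111001
AND   = 1111111000 = 1016
(x & (x - 1) clears the lowest set bit of x.)

1016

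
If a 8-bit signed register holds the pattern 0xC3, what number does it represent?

-61

pattern = 11000011 (MSB is 1 ⇒ negative)
Invert: 00111100, add 1 → 00111101 = 61, so the value is -61.
(Equivalently: 195 - 2^8 = 195 - 256 = -61.)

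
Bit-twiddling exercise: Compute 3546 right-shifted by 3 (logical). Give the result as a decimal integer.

443

3546 = 110111011010
shift right by 3 → 000110111011 = 443
(equivalently, floor(3546 / 8))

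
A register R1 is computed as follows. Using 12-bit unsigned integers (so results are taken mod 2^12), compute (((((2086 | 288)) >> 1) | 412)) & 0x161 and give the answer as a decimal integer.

257

2086 = 100000100110
288 = 000100100000
→ | → 100100100110 = 2342
→ >> 1 → 010010010011 = 1171
412 = 000110011100
→ | → 010110011111 = 1439
0x161 = 000101100001
→ & → 000100000001 = 257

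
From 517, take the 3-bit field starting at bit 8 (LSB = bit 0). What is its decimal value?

2

v = 001000000101
Shift right by 8: 0010
Mask low 3 bits: 010 = 2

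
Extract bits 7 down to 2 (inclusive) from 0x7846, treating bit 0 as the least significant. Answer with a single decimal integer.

17

v = 0111100001000110
Shift right by 2: 01111000010001
Mask low 6 bits: 010001 = 17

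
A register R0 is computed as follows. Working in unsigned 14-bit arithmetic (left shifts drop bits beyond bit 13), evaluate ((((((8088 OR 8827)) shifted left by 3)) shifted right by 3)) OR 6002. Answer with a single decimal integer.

8088 = 01111110011000
8827 = 10001001111011
→ OR → 11111111111011 = 16379
→ shifted left by 3 (mod 2^14) → 11111111011000 = 16344
→ shifted right by 3 → 00011111111011 = 2043
6002 = 01011101110010
→ OR → 01011111111011 = 6139

6139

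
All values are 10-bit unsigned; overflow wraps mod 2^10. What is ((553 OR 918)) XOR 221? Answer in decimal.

553 = 1000101001
918 = 1110010110
→ OR → 1110111111 = 959
221 = 0011011101
→ XOR → 1101100010 = 866

866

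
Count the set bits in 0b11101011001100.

8

n = 11101011001100
Count the 1s: 1 + 1 + 1 + 1 + 1 + 1 + 1 + 1 = 8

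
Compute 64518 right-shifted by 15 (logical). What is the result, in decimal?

1

64518 = 1111110000000110
shift right by 15 → 0000000000000001 = 1
(equivalently, floor(64518 / 32768))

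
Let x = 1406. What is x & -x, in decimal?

2

x = 10101111110 = 1406
-x (two's complement) = …01010000010
AND   = 00000000010 = 2
(x & -x isolates the lowest set bit of x.)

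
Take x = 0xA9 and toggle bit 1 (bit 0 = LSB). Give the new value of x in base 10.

171

x = 00010101001
bit 1 is currently 0; toggle it via x ^ (1 << 1) = x ^ 2
→ 00010101011 = 171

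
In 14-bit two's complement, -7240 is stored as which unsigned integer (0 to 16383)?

7240 in 14 bits: 01110001001000
Invert: 10001110110111
Add 1:  10001110111000 = 9144
(Check: 2^14 - 7240 = 16384 - 7240 = 9144.)

9144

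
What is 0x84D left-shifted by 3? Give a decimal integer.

17000

0x84D = 000100001001101
shift left by 3 → 100001001101000 = 17000
(equivalently, 2125 × 2^3 = 2125 × 8)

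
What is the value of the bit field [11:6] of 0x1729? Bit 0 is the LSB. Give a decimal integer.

v = 1011100101001
Shift right by 6: 1011100
Mask low 6 bits: 011100 = 28

28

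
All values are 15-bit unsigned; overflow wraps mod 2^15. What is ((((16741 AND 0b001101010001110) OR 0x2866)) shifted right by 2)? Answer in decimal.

2585

16741 = 100000101100101
0b001101010001110 = 001101010001110
→ AND → 000000000000100 = 4
0x2866 = 010100001100110
→ OR → 010100001100110 = 10342
→ shifted right by 2 → 000101000011001 = 2585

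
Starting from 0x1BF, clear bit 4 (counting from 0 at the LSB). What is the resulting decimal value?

x = 110111111
bit 4 is currently 1; clear it via x & ~(1 << 4) = x & ~16
→ 110101111 = 431

431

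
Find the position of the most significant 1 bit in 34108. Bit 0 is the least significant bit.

34108 = 1000010100111100
The topmost 1 is at position 15 (since 2^15 = 32768 ≤ 34108 < 65536).

15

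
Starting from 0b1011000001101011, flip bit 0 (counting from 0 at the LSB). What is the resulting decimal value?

x = 1011000001101011
bit 0 is currently 1; toggle it via x ^ (1 << 0) = x ^ 1
→ 1011000001101010 = 45162

45162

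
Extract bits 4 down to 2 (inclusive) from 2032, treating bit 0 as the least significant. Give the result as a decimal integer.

4

v = 011111110000
Shift right by 2: 0111111100
Mask low 3 bits: 100 = 4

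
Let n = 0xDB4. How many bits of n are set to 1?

7

0xDB4 = 110110110100
Count the 1s: 1 + 1 + 1 + 1 + 1 + 1 + 1 = 7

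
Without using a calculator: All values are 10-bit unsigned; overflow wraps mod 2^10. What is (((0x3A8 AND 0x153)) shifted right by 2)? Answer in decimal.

64

0x3A8 = 1110101000
0x153 = 0101010011
→ AND → 0100000000 = 256
→ shifted right by 2 → 0001000000 = 64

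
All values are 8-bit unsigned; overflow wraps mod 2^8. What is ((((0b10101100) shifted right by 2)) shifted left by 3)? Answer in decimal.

88

0b10101100 = 10101100
→ shifted right by 2 → 00101011 = 43
→ shifted left by 3 (mod 2^8) → 01011000 = 88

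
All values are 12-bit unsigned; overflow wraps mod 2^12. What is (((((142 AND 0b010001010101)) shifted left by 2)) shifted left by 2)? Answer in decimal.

142 = 000010001110
0b010001010101 = 010001010101
→ AND → 000000000100 = 4
→ shifted left by 2 (mod 2^12) → 000000010000 = 16
→ shifted left by 2 (mod 2^12) → 000001000000 = 64

64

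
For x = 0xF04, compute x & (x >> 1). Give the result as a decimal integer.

1792

x = 111100000100 = 3844
x>>1 = 011110000010
AND  = 011100000000 = 1792
(x & (x >> 1) has a 1 wherever x has two consecutive 1 bits.)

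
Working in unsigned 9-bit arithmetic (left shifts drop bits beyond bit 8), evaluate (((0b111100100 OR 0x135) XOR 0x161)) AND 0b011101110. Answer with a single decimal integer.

132

0b111100100 = 111100100
0x135 = 100110101
→ OR → 111110101 = 501
0x161 = 101100001
→ XOR → 010010100 = 148
0b011101110 = 011101110
→ AND → 010000100 = 132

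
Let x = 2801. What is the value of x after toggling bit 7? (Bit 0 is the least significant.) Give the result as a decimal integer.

x = 101011110001
bit 7 is currently 1; toggle it via x ^ (1 << 7) = x ^ 128
→ 101001110001 = 2673

2673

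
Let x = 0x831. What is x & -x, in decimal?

1

x = 100000110001 = 2097
-x (two's complement) = …011111001111
AND   = 000000000001 = 1
(x & -x isolates the lowest set bit of x.)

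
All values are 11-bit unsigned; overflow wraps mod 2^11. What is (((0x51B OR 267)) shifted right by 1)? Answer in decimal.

653

0x51B = 10100011011
267 = 00100001011
→ OR → 10100011011 = 1307
→ shifted right by 1 → 01010001101 = 653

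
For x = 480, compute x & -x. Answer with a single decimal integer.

x = 111100000 = 480
-x (two's complement) = …000100000
AND   = 000100000 = 32
(x & -x isolates the lowest set bit of x.)

32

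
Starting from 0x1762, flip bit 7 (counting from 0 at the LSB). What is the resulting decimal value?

6114

x = 1011101100010
bit 7 is currently 0; toggle it via x ^ (1 << 7) = x ^ 128
→ 1011111100010 = 6114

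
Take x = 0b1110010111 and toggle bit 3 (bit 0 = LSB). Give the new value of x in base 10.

x = 1110010111
bit 3 is currently 0; toggle it via x ^ (1 << 3) = x ^ 8
→ 1110011111 = 927

927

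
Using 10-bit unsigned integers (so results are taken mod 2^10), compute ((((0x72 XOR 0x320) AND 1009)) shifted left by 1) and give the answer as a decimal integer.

672

0x72 = 0001110010
0x320 = 1100100000
→ XOR → 1101010010 = 850
1009 = 1111110001
→ AND → 1101010000 = 848
→ shifted left by 1 (mod 2^10) → 1010100000 = 672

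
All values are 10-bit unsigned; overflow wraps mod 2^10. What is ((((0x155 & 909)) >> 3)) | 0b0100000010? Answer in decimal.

0x155 = 0101010101
909 = 1110001101
→ & → 0100000101 = 261
→ >> 3 → 0000100000 = 32
0b0100000010 = 0100000010
→ | → 0100100010 = 290

290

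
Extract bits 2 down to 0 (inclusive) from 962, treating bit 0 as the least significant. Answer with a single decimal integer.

v = 1111000010
Shift right by 0: 1111000010
Mask low 3 bits: 010 = 2

2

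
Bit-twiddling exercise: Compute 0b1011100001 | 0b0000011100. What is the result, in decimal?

a = 1011100001
b = 0000011100
 OR → 1011111101 = 765

765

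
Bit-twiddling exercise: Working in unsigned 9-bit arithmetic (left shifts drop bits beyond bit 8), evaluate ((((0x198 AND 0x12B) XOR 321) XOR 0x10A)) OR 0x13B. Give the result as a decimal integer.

0x198 = 110011000
0x12B = 100101011
→ AND → 100001000 = 264
321 = 101000001
→ XOR → 001001001 = 73
0x10A = 100001010
→ XOR → 101000011 = 323
0x13B = 100111011
→ OR → 101111011 = 379

379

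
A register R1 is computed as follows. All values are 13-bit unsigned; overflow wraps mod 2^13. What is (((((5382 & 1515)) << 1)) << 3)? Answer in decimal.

4128

5382 = 1010100000110
1515 = 0010111101011
→ & → 0010100000010 = 1282
→ << 1 (mod 2^13) → 0101000000100 = 2564
→ << 3 (mod 2^13) → 1000000100000 = 4128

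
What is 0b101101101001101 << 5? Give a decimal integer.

747936

x = 00000101101101001101
shift left by 5 → 10110110100110100000 = 747936
(equivalently, 23373 × 2^5 = 23373 × 32)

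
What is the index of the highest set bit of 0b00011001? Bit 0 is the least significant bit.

4

0b00011001 = 11001
The topmost 1 is at position 4 (since 2^4 = 16 ≤ 25 < 32).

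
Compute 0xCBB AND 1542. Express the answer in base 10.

0xCBB = 110010111011
1542 = 011000000110
AND → 010000000010 = 1026

1026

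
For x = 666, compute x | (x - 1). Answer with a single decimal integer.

x = 1010011010 = 666
x - 1 = 1010011001
OR    = 1010011011 = 667
(x | (x - 1) sets all bits below the lowest set bit.)

667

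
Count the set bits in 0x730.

0x730 = 11100110000
Count the 1s: 1 + 1 + 1 + 1 + 1 = 5

5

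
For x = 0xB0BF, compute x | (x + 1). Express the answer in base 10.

45311

x = 1011000010111111 = 45247
x + 1 = 1011000011000000
OR    = 1011000011111111 = 45311
(x | (x + 1) sets the lowest cleared bit.)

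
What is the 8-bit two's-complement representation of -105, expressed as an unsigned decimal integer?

151

105 in 8 bits: 01101001
Invert: 10010110
Add 1:  10010111 = 151
(Check: 2^8 - 105 = 256 - 105 = 151.)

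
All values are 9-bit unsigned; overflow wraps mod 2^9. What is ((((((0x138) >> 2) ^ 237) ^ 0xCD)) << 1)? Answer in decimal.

220

0x138 = 100111000
→ >> 2 → 001001110 = 78
237 = 011101101
→ ^ → 010100011 = 163
0xCD = 011001101
→ ^ → 001101110 = 110
→ << 1 (mod 2^9) → 011011100 = 220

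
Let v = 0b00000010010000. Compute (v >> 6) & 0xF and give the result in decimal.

v = 00000010010000
Shift right by 6: 00000010
Mask low 4 bits: 0010 = 2

2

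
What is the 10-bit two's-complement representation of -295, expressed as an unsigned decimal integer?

295 in 10 bits: 0100100111
Invert: 1011011000
Add 1:  1011011001 = 729
(Check: 2^10 - 295 = 1024 - 295 = 729.)

729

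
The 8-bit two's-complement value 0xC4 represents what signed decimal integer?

-60

pattern = 11000100 (MSB is 1 ⇒ negative)
Invert: 00111011, add 1 → 00111100 = 60, so the value is -60.
(Equivalently: 196 - 2^8 = 196 - 256 = -60.)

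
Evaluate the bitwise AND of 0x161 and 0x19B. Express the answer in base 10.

257

0x161 = 101100001
0x19B = 110011011
AND → 100000001 = 257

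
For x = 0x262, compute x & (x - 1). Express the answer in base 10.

608

x = 1001100010 = 610
x - 1 = 1001100001
AND   = 1001100000 = 608
(x & (x - 1) clears the lowest set bit of x.)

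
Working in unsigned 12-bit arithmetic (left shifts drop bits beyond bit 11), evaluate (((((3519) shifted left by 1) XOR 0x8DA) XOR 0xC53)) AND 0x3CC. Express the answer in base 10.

964

3519 = 110110111111
→ shifted left by 1 (mod 2^12) → 101101111110 = 2942
0x8DA = 100011011010
→ XOR → 001110100100 = 932
0xC53 = 110001010011
→ XOR → 111111110111 = 4087
0x3CC = 001111001100
→ AND → 001111000100 = 964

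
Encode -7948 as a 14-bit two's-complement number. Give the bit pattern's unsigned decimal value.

7948 in 14 bits: 01111100001100
Invert: 10000011110011
Add 1:  10000011110100 = 8436
(Check: 2^14 - 7948 = 16384 - 7948 = 8436.)

8436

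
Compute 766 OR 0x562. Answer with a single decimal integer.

766 = 01011111110
0x562 = 10101100010
 OR → 11111111110 = 2046

2046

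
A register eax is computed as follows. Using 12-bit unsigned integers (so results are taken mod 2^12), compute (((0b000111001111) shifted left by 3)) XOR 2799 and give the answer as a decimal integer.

1175

0b000111001111 = 000111001111
→ shifted left by 3 (mod 2^12) → 111001111000 = 3704
2799 = 101011101111
→ XOR → 010010010111 = 1175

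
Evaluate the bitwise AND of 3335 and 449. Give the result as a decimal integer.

257

3335 = 110100000111
449 = 000111000001
AND → 000100000001 = 257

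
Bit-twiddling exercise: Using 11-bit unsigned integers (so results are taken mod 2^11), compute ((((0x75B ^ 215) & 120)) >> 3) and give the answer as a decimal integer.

1

0x75B = 11101011011
215 = 00011010111
→ ^ → 11110001100 = 1932
120 = 00001111000
→ & → 00000001000 = 8
→ >> 3 → 00000000001 = 1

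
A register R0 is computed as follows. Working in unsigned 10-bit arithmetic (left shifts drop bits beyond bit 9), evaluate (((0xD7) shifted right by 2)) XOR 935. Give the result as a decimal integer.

0xD7 = 0011010111
→ shifted right by 2 → 0000110101 = 53
935 = 1110100111
→ XOR → 1110010010 = 914

914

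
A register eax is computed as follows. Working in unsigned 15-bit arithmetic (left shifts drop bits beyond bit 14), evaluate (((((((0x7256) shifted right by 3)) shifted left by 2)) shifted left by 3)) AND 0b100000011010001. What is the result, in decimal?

0x7256 = 111001001010110
→ shifted right by 3 → 000111001001010 = 3658
→ shifted left by 2 (mod 2^15) → 011100100101000 = 14632
→ shifted left by 3 (mod 2^15) → 100100101000000 = 18752
0b100000011010001 = 100000011010001
→ AND → 100000001000000 = 16448

16448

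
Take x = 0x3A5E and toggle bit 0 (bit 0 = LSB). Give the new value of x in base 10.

14943

x = 11101001011110
bit 0 is currently 0; toggle it via x ^ (1 << 0) = x ^ 1
→ 11101001011111 = 14943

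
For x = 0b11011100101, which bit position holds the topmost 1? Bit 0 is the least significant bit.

10

0b11011100101 = 11011100101
The topmost 1 is at position 10 (since 2^10 = 1024 ≤ 1765 < 2048).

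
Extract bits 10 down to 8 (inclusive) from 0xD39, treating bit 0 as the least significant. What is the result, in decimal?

5

v = 0110100111001
Shift right by 8: 01101
Mask low 3 bits: 101 = 5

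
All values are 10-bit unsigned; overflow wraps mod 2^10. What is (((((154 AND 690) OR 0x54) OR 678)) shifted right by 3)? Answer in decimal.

94

154 = 0010011010
690 = 1010110010
→ AND → 0010010010 = 146
0x54 = 0001010100
→ OR → 0011010110 = 214
678 = 1010100110
→ OR → 1011110110 = 758
→ shifted right by 3 → 0001011110 = 94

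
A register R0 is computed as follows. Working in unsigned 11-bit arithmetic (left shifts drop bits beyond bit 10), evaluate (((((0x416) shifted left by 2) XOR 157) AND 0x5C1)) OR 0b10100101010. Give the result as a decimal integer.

0x416 = 10000010110
→ shifted left by 2 (mod 2^11) → 00001011000 = 88
157 = 00010011101
→ XOR → 00011000101 = 197
0x5C1 = 10111000001
→ AND → 00011000001 = 193
0b10100101010 = 10100101010
→ OR → 10111101011 = 1515

1515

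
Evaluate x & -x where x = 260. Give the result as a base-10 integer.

x = 100000100 = 260
-x (two's complement) = …011111100
AND   = 000000100 = 4
(x & -x isolates the lowest set bit of x.)

4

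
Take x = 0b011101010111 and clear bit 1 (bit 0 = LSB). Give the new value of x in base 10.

x = 011101010111
bit 1 is currently 1; clear it via x & ~(1 << 1) = x & ~2
→ 011101010101 = 1877

1877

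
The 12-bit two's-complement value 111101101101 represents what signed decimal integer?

-147

pattern = 111101101101 (MSB is 1 ⇒ negative)
Invert: 000010010010, add 1 → 000010010011 = 147, so the value is -147.
(Equivalently: 3949 - 2^12 = 3949 - 4096 = -147.)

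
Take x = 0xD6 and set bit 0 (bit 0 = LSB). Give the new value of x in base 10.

x = 011010110
bit 0 is currently 0; set it via x | (1 << 0) = x | 1
→ 011010111 = 215

215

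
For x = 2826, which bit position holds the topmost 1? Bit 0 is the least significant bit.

2826 = 101100001010
The topmost 1 is at position 11 (since 2^11 = 2048 ≤ 2826 < 4096).

11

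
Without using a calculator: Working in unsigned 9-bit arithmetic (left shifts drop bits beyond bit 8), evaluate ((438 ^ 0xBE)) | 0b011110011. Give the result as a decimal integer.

507

438 = 110110110
0xBE = 010111110
→ ^ → 100001000 = 264
0b011110011 = 011110011
→ | → 111111011 = 507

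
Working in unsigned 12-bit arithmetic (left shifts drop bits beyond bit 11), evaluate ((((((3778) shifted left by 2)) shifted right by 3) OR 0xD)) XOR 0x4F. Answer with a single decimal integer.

290

3778 = 111011000010
→ shifted left by 2 (mod 2^12) → 101100001000 = 2824
→ shifted right by 3 → 000101100001 = 353
0xD = 000000001101
→ OR → 000101101101 = 365
0x4F = 000001001111
→ XOR → 000100100010 = 290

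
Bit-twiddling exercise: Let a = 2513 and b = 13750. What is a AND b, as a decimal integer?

400

2513 = 00100111010001
13750 = 11010110110110
AND → 00000110010000 = 400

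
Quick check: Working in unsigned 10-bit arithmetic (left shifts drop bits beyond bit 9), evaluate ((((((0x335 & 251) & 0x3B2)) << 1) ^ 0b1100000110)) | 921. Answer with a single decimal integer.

0x335 = 1100110101
251 = 0011111011
→ & → 0000110001 = 49
0x3B2 = 1110110010
→ & → 0000110000 = 48
→ << 1 (mod 2^10) → 0001100000 = 96
0b1100000110 = 1100000110
→ ^ → 1101100110 = 870
921 = 1110011001
→ | → 1111111111 = 1023

1023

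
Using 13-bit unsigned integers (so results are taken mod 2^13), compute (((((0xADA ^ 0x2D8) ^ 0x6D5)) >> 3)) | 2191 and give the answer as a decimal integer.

0xADA = 0101011011010
0x2D8 = 0001011011000
→ ^ → 0100000000010 = 2050
0x6D5 = 0011011010101
→ ^ → 0111011010111 = 3799
→ >> 3 → 0000111011010 = 474
2191 = 0100010001111
→ | → 0100111011111 = 2527

2527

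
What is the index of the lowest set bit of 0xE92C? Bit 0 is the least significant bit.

0xE92C = 1110100100101100
Trailing zeros: 2, so the lowest set bit is bit 2 (value 4).

2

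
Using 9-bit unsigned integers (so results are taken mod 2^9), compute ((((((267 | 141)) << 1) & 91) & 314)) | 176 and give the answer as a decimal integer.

186

267 = 100001011
141 = 010001101
→ | → 110001111 = 399
→ << 1 (mod 2^9) → 100011110 = 286
91 = 001011011
→ & → 000011010 = 26
314 = 100111010
→ & → 000011010 = 26
176 = 010110000
→ | → 010111010 = 186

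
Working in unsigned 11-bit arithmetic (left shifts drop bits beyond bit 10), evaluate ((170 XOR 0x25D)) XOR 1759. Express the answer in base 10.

1064

170 = 00010101010
0x25D = 01001011101
→ XOR → 01011110111 = 759
1759 = 11011011111
→ XOR → 10000101000 = 1064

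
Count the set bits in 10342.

6

10342 = 10100001100110
Count the 1s: 1 + 1 + 1 + 1 + 1 + 1 = 6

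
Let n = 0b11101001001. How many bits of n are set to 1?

6

n = 11101001001
Count the 1s: 1 + 1 + 1 + 1 + 1 + 1 = 6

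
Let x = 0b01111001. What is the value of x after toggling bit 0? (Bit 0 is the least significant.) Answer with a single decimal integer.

x = 01111001
bit 0 is currently 1; toggle it via x ^ (1 << 0) = x ^ 1
→ 01111000 = 120

120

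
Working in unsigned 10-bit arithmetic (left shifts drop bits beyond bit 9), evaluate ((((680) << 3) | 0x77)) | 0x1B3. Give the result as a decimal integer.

503

680 = 1010101000
→ << 3 (mod 2^10) → 0101000000 = 320
0x77 = 0001110111
→ | → 0101110111 = 375
0x1B3 = 0110110011
→ | → 0111110111 = 503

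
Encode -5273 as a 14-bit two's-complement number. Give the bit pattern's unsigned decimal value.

11111

5273 in 14 bits: 01010010011001
Invert: 10101101100110
Add 1:  10101101100111 = 11111
(Check: 2^14 - 5273 = 16384 - 5273 = 11111.)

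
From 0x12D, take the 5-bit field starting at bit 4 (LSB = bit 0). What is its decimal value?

18

v = 00100101101
Shift right by 4: 0010010
Mask low 5 bits: 10010 = 18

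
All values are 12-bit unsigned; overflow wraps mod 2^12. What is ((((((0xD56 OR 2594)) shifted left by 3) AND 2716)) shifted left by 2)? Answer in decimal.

0xD56 = 110101010110
2594 = 101000100010
→ OR → 111101110110 = 3958
→ shifted left by 3 (mod 2^12) → 101110110000 = 2992
2716 = 101010011100
→ AND → 101010010000 = 2704
→ shifted left by 2 (mod 2^12) → 101001000000 = 2624

2624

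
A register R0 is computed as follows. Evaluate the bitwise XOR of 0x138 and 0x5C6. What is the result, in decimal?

0x138 = 00100111000
0x5C6 = 10111000110
XOR → 10011111110 = 1278

1278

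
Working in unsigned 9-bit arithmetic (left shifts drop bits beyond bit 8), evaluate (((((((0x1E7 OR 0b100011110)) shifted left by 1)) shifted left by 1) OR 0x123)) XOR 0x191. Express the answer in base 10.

0x1E7 = 111100111
0b100011110 = 100011110
→ OR → 111111111 = 511
→ shifted left by 1 (mod 2^9) → 111111110 = 510
→ shifted left by 1 (mod 2^9) → 111111100 = 508
0x123 = 100100011
→ OR → 111111111 = 511
0x191 = 110010001
→ XOR → 001101110 = 110

110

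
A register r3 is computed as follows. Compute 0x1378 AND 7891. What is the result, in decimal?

0x1378 = 1001101111000
7891 = 1111011010011
AND → 1001001010000 = 4688

4688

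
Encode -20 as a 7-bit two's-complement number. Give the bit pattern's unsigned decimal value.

20 in 7 bits: 0010100
Invert: 1101011
Add 1:  1101100 = 108
(Check: 2^7 - 20 = 128 - 20 = 108.)

108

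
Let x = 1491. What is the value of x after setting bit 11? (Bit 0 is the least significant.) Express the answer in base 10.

3539

x = 010111010011
bit 11 is currently 0; set it via x | (1 << 11) = x | 2048
→ 110111010011 = 3539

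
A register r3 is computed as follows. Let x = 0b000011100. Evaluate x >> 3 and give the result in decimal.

x = 11100
shift right by 3 → 00011 = 3
(equivalently, floor(28 / 8))

3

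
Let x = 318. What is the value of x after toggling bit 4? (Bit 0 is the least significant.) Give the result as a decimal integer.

302

x = 100111110
bit 4 is currently 1; toggle it via x ^ (1 << 4) = x ^ 16
→ 100101110 = 302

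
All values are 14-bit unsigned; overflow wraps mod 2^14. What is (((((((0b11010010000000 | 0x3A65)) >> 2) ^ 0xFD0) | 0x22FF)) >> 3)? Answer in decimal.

1119

0b11010010000000 = 11010010000000
0x3A65 = 11101001100101
→ | → 11111011100101 = 16101
→ >> 2 → 00111110111001 = 4025
0xFD0 = 00111111010000
→ ^ → 00000001101001 = 105
0x22FF = 10001011111111
→ | → 10001011111111 = 8959
→ >> 3 → 00010001011111 = 1119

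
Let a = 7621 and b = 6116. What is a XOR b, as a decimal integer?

7621 = 1110111000101
6116 = 1011111100100
XOR → 0101000100001 = 2593

2593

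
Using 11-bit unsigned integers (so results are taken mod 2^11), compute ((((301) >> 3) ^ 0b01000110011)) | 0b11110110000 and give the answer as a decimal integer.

1974

301 = 00100101101
→ >> 3 → 00000100101 = 37
0b01000110011 = 01000110011
→ ^ → 01000010110 = 534
0b11110110000 = 11110110000
→ | → 11110110110 = 1974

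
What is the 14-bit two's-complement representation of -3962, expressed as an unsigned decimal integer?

3962 in 14 bits: 00111101111010
Invert: 11000010000101
Add 1:  11000010000110 = 12422
(Check: 2^14 - 3962 = 16384 - 3962 = 12422.)

12422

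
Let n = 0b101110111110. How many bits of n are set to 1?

9

n = 101110111110
Count the 1s: 1 + 1 + 1 + 1 + 1 + 1 + 1 + 1 + 1 = 9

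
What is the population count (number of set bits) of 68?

2

68 = 1000100
Count the 1s: 1 + 1 = 2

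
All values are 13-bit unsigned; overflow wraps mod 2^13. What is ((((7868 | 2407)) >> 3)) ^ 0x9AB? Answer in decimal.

7868 = 1111010111100
2407 = 0100101100111
→ | → 1111111111111 = 8191
→ >> 3 → 0001111111111 = 1023
0x9AB = 0100110101011
→ ^ → 0101001010100 = 2644

2644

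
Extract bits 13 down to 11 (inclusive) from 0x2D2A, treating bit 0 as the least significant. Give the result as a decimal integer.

5

v = 0010110100101010
Shift right by 11: 00101
Mask low 3 bits: 101 = 5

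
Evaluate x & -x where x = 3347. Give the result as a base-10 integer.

1

x = 110100010011 = 3347
-x (two's complement) = …001011101101
AND   = 000000000001 = 1
(x & -x isolates the lowest set bit of x.)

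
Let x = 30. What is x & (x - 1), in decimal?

28

x = 11110 = 30
x - 1 = 11101
AND   = 11100 = 28
(x & (x - 1) clears the lowest set bit of x.)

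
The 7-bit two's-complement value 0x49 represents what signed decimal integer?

pattern = 1001001 (MSB is 1 ⇒ negative)
Invert: 0110110, add 1 → 0110111 = 55, so the value is -55.
(Equivalently: 73 - 2^7 = 73 - 128 = -55.)

-55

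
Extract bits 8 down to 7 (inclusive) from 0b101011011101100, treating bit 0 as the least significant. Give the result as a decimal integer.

1

v = 101011011101100
Shift right by 7: 10101101
Mask low 2 bits: 01 = 1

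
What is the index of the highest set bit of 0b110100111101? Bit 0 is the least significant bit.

0b110100111101 = 110100111101
The topmost 1 is at position 11 (since 2^11 = 2048 ≤ 3389 < 4096).

11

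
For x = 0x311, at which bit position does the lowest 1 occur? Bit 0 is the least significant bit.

0

0x311 = 1100010001
Trailing zeros: 0, so the lowest set bit is bit 0 (value 1).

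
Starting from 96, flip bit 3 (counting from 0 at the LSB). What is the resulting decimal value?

104

x = 01100000
bit 3 is currently 0; toggle it via x ^ (1 << 3) = x ^ 8
→ 01101000 = 104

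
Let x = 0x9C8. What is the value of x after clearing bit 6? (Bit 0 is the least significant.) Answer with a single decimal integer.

x = 000100111001000
bit 6 is currently 1; clear it via x & ~(1 << 6) = x & ~64
→ 000100110001000 = 2440

2440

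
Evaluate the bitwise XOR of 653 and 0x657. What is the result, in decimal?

1242

653 = 01010001101
0x657 = 11001010111
XOR → 10011011010 = 1242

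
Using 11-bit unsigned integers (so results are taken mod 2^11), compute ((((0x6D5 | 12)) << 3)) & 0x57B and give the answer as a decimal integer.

1128

0x6D5 = 11011010101
12 = 00000001100
→ | → 11011011101 = 1757
→ << 3 (mod 2^11) → 11011101000 = 1768
0x57B = 10101111011
→ & → 10001101000 = 1128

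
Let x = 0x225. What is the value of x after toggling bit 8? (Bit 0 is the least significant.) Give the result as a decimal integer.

x = 001000100101
bit 8 is currently 0; toggle it via x ^ (1 << 8) = x ^ 256
→ 001100100101 = 805

805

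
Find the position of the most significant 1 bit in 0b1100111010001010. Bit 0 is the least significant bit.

0b1100111010001010 = 1100111010001010
The topmost 1 is at position 15 (since 2^15 = 32768 ≤ 52874 < 65536).

15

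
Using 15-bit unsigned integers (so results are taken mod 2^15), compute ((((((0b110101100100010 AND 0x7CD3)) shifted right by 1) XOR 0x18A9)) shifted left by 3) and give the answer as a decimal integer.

0b110101100100010 = 110101100100010
0x7CD3 = 111110011010011
→ AND → 110100000000010 = 26626
→ shifted right by 1 → 011010000000001 = 13313
0x18A9 = 001100010101001
→ XOR → 010110010101000 = 11432
→ shifted left by 3 (mod 2^15) → 110010101000000 = 25920

25920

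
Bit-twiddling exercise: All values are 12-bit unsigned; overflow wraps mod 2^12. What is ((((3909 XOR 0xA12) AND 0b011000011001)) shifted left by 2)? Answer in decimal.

3909 = 111101000101
0xA12 = 101000010010
→ XOR → 010101010111 = 1367
0b011000011001 = 011000011001
→ AND → 010000010001 = 1041
→ shifted left by 2 (mod 2^12) → 000001000100 = 68

68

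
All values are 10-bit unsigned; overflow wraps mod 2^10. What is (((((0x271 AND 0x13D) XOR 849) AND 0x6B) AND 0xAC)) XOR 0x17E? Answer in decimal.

350

0x271 = 1001110001
0x13D = 0100111101
→ AND → 0000110001 = 49
849 = 1101010001
→ XOR → 1101100000 = 864
0x6B = 0001101011
→ AND → 0001100000 = 96
0xAC = 0010101100
→ AND → 0000100000 = 32
0x17E = 0101111110
→ XOR → 0101011110 = 350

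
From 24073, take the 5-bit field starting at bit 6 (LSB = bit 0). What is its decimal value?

24

v = 0101111000001001
Shift right by 6: 0101111000
Mask low 5 bits: 11000 = 24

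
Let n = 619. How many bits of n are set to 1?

619 = 1001101011
Count the 1s: 1 + 1 + 1 + 1 + 1 + 1 = 6

6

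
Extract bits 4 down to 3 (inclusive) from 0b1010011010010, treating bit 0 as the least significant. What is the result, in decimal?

2

v = 1010011010010
Shift right by 3: 1010011010
Mask low 2 bits: 10 = 2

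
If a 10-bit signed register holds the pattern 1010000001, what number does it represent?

-383

pattern = 1010000001 (MSB is 1 ⇒ negative)
Invert: 0101111110, add 1 → 0101111111 = 383, so the value is -383.
(Equivalently: 641 - 2^10 = 641 - 1024 = -383.)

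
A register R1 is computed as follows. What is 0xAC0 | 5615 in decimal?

0xAC0 = 0101011000000
5615 = 1010111101111
 OR → 1111111101111 = 8175

8175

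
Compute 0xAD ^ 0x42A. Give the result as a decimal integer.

0xAD = 00010101101
0x42A = 10000101010
XOR → 10010000111 = 1159

1159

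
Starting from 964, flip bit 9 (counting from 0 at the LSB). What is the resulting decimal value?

452

x = 1111000100
bit 9 is currently 1; toggle it via x ^ (1 << 9) = x ^ 512
→ 0111000100 = 452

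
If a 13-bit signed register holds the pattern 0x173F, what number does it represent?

pattern = 1011100111111 (MSB is 1 ⇒ negative)
Invert: 0100011000000, add 1 → 0100011000001 = 2241, so the value is -2241.
(Equivalently: 5951 - 2^13 = 5951 - 8192 = -2241.)

-2241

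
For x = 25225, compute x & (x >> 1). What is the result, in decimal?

8192

x = 110001010001001 = 25225
x>>1 = 011000101000100
AND  = 010000000000000 = 8192
(x & (x >> 1) has a 1 wherever x has two consecutive 1 bits.)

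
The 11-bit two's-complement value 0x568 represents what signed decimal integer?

pattern = 10101101000 (MSB is 1 ⇒ negative)
Invert: 01010010111, add 1 → 01010011000 = 664, so the value is -664.
(Equivalently: 1384 - 2^11 = 1384 - 2048 = -664.)

-664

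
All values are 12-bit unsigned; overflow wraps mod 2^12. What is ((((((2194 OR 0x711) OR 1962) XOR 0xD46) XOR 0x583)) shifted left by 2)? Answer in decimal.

2194 = 100010010010
0x711 = 011100010001
→ OR → 111110010011 = 3987
1962 = 011110101010
→ OR → 111110111011 = 4027
0xD46 = 110101000110
→ XOR → 001011111101 = 765
0x583 = 010110000011
→ XOR → 011101111110 = 1918
→ shifted left by 2 (mod 2^12) → 110111111000 = 3576

3576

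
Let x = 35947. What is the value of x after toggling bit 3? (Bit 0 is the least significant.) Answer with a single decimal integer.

x = 1000110001101011
bit 3 is currently 1; toggle it via x ^ (1 << 3) = x ^ 8
→ 1000110001100011 = 35939

35939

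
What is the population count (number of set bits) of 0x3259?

7

0x3259 = 11001001011001
Count the 1s: 1 + 1 + 1 + 1 + 1 + 1 + 1 = 7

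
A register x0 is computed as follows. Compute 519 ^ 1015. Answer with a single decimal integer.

496

519 = 1000000111
1015 = 1111110111
XOR → 0111110000 = 496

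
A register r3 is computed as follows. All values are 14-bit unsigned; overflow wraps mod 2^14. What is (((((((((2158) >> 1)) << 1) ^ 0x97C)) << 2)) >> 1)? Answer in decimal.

2158 = 00100001101110
→ >> 1 → 00010000110111 = 1079
→ << 1 (mod 2^14) → 00100001101110 = 2158
0x97C = 00100101111100
→ ^ → 00000100010010 = 274
→ << 2 (mod 2^14) → 00010001001000 = 1096
→ >> 1 → 00001000100100 = 548

548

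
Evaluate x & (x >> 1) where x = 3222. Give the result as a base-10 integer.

1026

x = 110010010110 = 3222
x>>1 = 011001001011
AND  = 010000000010 = 1026
(x & (x >> 1) has a 1 wherever x has two consecutive 1 bits.)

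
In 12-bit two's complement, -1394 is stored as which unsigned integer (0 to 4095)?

1394 in 12 bits: 010101110010
Invert: 101010001101
Add 1:  101010001110 = 2702
(Check: 2^12 - 1394 = 4096 - 1394 = 2702.)

2702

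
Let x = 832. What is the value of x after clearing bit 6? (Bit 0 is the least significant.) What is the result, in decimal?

x = 1101000000
bit 6 is currently 1; clear it via x & ~(1 << 6) = x & ~64
→ 1100000000 = 768

768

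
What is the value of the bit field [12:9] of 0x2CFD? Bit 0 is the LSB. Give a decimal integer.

v = 10110011111101
Shift right by 9: 10110
Mask low 4 bits: 0110 = 6

6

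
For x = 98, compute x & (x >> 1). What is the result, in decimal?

x = 1100010 = 98
x>>1 = 0110001
AND  = 0100000 = 32
(x & (x >> 1) has a 1 wherever x has two consecutive 1 bits.)

32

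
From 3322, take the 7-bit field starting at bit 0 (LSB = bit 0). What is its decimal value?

v = 00110011111010
Shift right by 0: 00110011111010
Mask low 7 bits: 1111010 = 122

122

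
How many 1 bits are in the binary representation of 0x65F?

8

0x65F = 11001011111
Count the 1s: 1 + 1 + 1 + 1 + 1 + 1 + 1 + 1 = 8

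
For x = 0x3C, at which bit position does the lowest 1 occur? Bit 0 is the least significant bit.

2

0x3C = 111100
Trailing zeros: 2, so the lowest set bit is bit 2 (value 4).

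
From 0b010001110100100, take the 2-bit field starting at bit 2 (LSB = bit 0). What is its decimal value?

1

v = 010001110100100
Shift right by 2: 0100011101001
Mask low 2 bits: 01 = 1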